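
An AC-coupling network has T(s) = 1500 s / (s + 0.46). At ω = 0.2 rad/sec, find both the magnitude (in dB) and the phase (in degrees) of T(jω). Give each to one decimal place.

|T| = 55.5 dB, ∠T = 66.5 deg

|j0.2| = 0.2
|j0.2 + 0.46| = √(0.2² + 0.46²) = 0.5016
|T(j0.2)| = 1500 × 0.2 / 0.5016 = 598.09
20 log₁₀(598.09) = 55.54 dB
∠(j0.2) = 90.00°
∠(j0.2 + 0.46) = arctan(0.2/0.46) = 23.50°
∠T(j0.2) = 90.00° − 23.50° = 66.50°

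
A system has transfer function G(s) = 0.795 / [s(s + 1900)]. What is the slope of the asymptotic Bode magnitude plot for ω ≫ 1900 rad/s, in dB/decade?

-40 dB/decade

With 0 zeros and 2 poles, the high-frequency asymptotic slope is 20 × (0 − 2) = -40 dB/decade.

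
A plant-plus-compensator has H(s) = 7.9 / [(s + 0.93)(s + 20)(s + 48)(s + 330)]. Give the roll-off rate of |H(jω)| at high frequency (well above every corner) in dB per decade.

-80 dB/decade

With 0 zeros and 4 poles, the high-frequency asymptotic slope is 20 × (0 − 4) = -80 dB/decade.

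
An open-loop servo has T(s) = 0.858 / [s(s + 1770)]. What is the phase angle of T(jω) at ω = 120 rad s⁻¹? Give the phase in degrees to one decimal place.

∠(j120 + 1770) = arctan(120/1770) = 3.88°
∠(j120) = 90.00°
∠T(j120) = − (3.88° + 90.00°) = -93.88°

-93.9°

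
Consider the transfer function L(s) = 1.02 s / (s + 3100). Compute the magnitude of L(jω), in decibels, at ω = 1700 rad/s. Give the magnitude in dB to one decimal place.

-6.2 dB

|j1700| = 1700
|j1700 + 3100| = √(1700² + 3100²) = 3536
|L(j1700)| = 1.02 × 1700 / 3536 = 0.49045
20 log₁₀(0.49045) = -6.19 dB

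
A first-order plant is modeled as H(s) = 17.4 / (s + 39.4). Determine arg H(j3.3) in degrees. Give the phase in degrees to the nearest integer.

-5°

∠(j3.3 + 39.4) = arctan(3.3/39.4) = 4.79°
∠H(j3.3) = −4.79° = -4.79°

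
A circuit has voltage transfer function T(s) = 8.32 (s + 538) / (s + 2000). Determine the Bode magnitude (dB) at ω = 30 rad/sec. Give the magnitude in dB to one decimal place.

|j30 + 538| = √(30² + 538²) = 538.8
|j30 + 2000| = √(30² + 2000²) = 2000
|T(j30)| = 8.32 × 538.8 / 2000 = 2.2413
20 log₁₀(2.2413) = 7.01 dB

7.0 dB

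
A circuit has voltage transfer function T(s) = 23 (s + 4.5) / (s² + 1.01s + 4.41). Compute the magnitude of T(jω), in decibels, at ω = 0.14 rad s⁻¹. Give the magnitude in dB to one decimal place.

27.4 dB

|j0.14 + 4.5| = √(0.14² + 4.5²) = 4.502
|(j0.14)² + 1.01(j0.14) + 4.41| = |4.3904 + j0.1414| = 4.393
|T(j0.14)| = 23 × 4.502 / 4.393 = 23.573
20 log₁₀(23.573) = 27.45 dB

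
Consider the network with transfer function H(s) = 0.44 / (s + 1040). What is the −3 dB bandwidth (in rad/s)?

For a single-pole low-pass, the −3 dB point is at the pole: ω = 1040 rad/s.

1040 rad/s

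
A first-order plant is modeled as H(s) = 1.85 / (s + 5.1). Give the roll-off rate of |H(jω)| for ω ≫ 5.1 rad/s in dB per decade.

With 0 zeros and 1 pole, the high-frequency asymptotic slope is 20 × (0 − 1) = -20 dB/decade.

-20 dB/decade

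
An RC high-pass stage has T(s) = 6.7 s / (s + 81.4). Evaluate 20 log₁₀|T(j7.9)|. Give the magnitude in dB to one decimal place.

-3.8 dB

|j7.9| = 7.9
|j7.9 + 81.4| = √(7.9² + 81.4²) = 81.78
|T(j7.9)| = 6.7 × 7.9 / 81.78 = 0.6472
20 log₁₀(0.6472) = -3.78 dB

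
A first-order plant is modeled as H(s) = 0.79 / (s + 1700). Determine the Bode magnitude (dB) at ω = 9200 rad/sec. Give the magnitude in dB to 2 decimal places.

-81.47 dB

|j9200 + 1700| = √(9200² + 1700²) = 9356
|H(j9200)| = 0.79 / 9356 = 8.444e-05
20 log₁₀(8.444e-05) = -81.469 dB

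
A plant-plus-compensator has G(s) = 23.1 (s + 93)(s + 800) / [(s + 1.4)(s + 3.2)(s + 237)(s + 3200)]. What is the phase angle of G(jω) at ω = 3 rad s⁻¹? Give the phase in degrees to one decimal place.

∠(j3 + 93) = arctan(3/93) = 1.85°
∠(j3 + 800) = arctan(3/800) = 0.21°
∠(j3 + 1.4) = arctan(3/1.4) = 64.98°
∠(j3 + 3.2) = arctan(3/3.2) = 43.15°
∠(j3 + 237) = arctan(3/237) = 0.73°
∠(j3 + 3200) = arctan(3/3200) = 0.05°
∠G(j3) = 1.85° + 0.21° − (64.98° + 43.15° + 0.73° + 0.05°) = -106.85°

-106.9 deg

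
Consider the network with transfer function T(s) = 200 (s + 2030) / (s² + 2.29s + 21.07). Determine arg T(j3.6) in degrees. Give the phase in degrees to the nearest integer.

-45°

∠(j3.6 + 2030) = arctan(3.6/2030) = 0.10°
∠[(j3.6)² + 2.29(j3.6) + 21.07] = ∠[8.11 + j8.244] = 45.47°
∠T(j3.6) = 0.10° − 45.47° = -45.37°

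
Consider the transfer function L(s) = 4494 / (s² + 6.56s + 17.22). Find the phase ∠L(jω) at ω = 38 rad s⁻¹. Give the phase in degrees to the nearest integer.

∠[(j38)² + 6.56(j38) + 17.22] = ∠[-1426.8 + j249.28] = 170.09°
∠L(j38) = −170.09° = -170.09°

-170°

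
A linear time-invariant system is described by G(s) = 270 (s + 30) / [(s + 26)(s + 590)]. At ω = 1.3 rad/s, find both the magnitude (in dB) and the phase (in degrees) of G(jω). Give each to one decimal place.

|G| = -5.5 dB, ∠G = -0.5°

|j1.3 + 30| = √(1.3² + 30²) = 30.03
|j1.3 + 26| = √(1.3² + 26²) = 26.03
|j1.3 + 590| = √(1.3² + 590²) = 590
|G(j1.3)| = 270 × 30.03 / (26.03 × 590) = 0.52787
20 log₁₀(0.52787) = -5.55 dB
∠(j1.3 + 30) = arctan(1.3/30) = 2.48°
∠(j1.3 + 26) = arctan(1.3/26) = 2.86°
∠(j1.3 + 590) = arctan(1.3/590) = 0.13°
∠G(j1.3) = 2.48° − (2.86° + 0.13°) = -0.51°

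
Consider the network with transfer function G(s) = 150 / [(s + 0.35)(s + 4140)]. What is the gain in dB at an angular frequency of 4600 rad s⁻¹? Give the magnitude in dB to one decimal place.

-105.6 dB

|j4600 + 0.35| = √(4600² + 0.35²) = 4600
|j4600 + 4140| = √(4600² + 4140²) = 6189
|G(j4600)| = 150 / (4600 × 6189) = 5.2691e-06
20 log₁₀(5.2691e-06) = -105.57 dB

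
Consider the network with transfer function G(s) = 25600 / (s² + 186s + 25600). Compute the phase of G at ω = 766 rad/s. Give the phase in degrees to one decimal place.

-165.8°

∠[(j766)² + 186(j766) + 25600] = ∠[-5.6116e+05 + j1.4248e+05] = 165.75°
∠G(j766) = −165.75° = -165.75°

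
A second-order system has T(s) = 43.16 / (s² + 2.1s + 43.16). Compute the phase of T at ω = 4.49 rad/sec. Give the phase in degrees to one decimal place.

∠[(j4.49)² + 2.1(j4.49) + 43.16] = ∠[23 + j9.429] = 22.29°
∠T(j4.49) = −22.29° = -22.29°

-22.3°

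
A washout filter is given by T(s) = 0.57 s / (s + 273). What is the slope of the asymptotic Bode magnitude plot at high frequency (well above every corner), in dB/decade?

0 dB/decade

With 1 zero and 1 pole, the high-frequency asymptotic slope is 20 × (1 − 1) = 0 dB/decade.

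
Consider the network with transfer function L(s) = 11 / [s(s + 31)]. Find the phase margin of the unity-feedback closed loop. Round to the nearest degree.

89°

Gain crossover: |L(jω)| = 1 at ω ≈ 0.355 rad/s.
∠L(j0.355) = −90° − arctan(0.355/31) ≈ -90.66°
PM = 180° + (-90.66°) = 89.34°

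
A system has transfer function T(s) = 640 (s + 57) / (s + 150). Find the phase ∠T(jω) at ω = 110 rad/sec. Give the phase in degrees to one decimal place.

∠(j110 + 57) = arctan(110/57) = 62.61°
∠(j110 + 150) = arctan(110/150) = 36.25°
∠T(j110) = 62.61° − 36.25° = 26.35°

26.4°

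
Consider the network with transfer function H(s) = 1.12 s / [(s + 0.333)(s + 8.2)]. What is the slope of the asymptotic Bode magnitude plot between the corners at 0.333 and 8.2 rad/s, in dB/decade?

In this band the factors already past their corner are: 1 differentiator zero, pole at 0.333; net slope = 0 dB/decade.

0 dB/decade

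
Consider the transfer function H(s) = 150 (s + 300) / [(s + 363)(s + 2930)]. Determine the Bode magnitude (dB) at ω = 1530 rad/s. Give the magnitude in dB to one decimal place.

|j1530 + 300| = √(1530² + 300²) = 1559
|j1530 + 363| = √(1530² + 363²) = 1572
|j1530 + 2930| = √(1530² + 2930²) = 3305
|H(j1530)| = 150 × 1559 / (1572 × 3305) = 0.044995
20 log₁₀(0.044995) = -26.94 dB

-26.9 dB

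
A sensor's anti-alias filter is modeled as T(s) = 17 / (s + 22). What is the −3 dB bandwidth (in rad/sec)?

For a single-pole low-pass, the −3 dB point is at the pole: ω = 22 rad/sec.

22 rad/sec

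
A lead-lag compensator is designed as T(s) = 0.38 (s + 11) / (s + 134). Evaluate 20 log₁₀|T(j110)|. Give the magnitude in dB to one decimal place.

|j110 + 11| = √(110² + 11²) = 110.5
|j110 + 134| = √(110² + 134²) = 173.4
|T(j110)| = 0.38 × 110.5 / 173.4 = 0.24231
20 log₁₀(0.24231) = -12.31 dB

-12.3 dB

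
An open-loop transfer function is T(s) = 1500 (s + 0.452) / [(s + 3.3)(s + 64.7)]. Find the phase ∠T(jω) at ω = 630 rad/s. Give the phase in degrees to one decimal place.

-83.9 deg

∠(j630 + 0.452) = arctan(630/0.452) = 89.96°
∠(j630 + 3.3) = arctan(630/3.3) = 89.70°
∠(j630 + 64.7) = arctan(630/64.7) = 84.14°
∠T(j630) = 89.96° − (89.70° + 84.14°) = -83.88°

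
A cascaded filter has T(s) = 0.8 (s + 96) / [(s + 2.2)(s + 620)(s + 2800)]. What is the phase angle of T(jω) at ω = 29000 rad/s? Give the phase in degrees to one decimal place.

∠(j29000 + 96) = arctan(29000/96) = 89.81°
∠(j29000 + 2.2) = arctan(29000/2.2) = 90.00°
∠(j29000 + 620) = arctan(29000/620) = 88.78°
∠(j29000 + 2800) = arctan(29000/2800) = 84.49°
∠T(j29000) = 89.81° − (90.00° + 88.78° + 84.49°) = -173.45°

-173.4°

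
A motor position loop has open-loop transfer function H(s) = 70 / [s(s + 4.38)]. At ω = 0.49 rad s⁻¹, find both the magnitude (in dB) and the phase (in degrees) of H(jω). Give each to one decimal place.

|H| = 30.2 dB, ∠H = -96.4°

|j0.49 + 4.38| = √(0.49² + 4.38²) = 4.407
|j0.49| = 0.49
|H(j0.49)| = 70 / (4.407 × 0.49) = 32.414
20 log₁₀(32.414) = 30.21 dB
∠(j0.49 + 4.38) = arctan(0.49/4.38) = 6.38°
∠(j0.49) = 90.00°
∠H(j0.49) = − (6.38° + 90.00°) = -96.38°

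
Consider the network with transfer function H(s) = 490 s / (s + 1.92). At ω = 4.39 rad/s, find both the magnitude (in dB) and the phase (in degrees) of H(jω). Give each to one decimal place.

|H| = 53.0 dB, ∠H = 23.6°

|j4.39| = 4.39
|j4.39 + 1.92| = √(4.39² + 1.92²) = 4.792
|H(j4.39)| = 490 × 4.39 / 4.792 = 448.94
20 log₁₀(448.94) = 53.04 dB
∠(j4.39) = 90.00°
∠(j4.39 + 1.92) = arctan(4.39/1.92) = 66.38°
∠H(j4.39) = 90.00° − 66.38° = 23.62°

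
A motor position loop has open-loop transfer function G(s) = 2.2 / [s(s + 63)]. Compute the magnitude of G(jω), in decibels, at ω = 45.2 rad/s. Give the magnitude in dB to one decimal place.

|j45.2 + 63| = √(45.2² + 63²) = 77.54
|j45.2| = 45.2
|G(j45.2)| = 2.2 / (77.54 × 45.2) = 0.00062773
20 log₁₀(0.00062773) = -64.04 dB

-64.0 dB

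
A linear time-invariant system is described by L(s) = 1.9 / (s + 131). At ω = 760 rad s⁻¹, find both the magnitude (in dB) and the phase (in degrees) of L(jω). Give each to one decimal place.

|j760 + 131| = √(760² + 131²) = 771.2
|L(j760)| = 1.9 / 771.2 = 0.0024637
20 log₁₀(0.0024637) = -52.17 dB
∠(j760 + 131) = arctan(760/131) = 80.22°
∠L(j760) = −80.22° = -80.22°

|L| = -52.2 dB, ∠L = -80.2°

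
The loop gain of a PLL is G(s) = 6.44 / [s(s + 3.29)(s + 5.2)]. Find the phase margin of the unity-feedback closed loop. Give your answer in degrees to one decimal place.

79.4 deg

Gain crossover: |G(jω)| = 1 at ω ≈ 0.373 rad/s.
∠G(j0.373) = −90° − arctan(0.373/3.29) − arctan(0.373/5.2) ≈ -100.57°
PM = 180° + (-100.57°) = 79.43°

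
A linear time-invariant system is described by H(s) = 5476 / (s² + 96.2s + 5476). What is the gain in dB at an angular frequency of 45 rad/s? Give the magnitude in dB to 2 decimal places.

-0.09 dB

|(j45)² + 96.2(j45) + 5476| = |3451 + j4329| = 5536
|H(j45)| = 5476 / 5536 = 0.98912
20 log₁₀(0.98912) = -0.095 dB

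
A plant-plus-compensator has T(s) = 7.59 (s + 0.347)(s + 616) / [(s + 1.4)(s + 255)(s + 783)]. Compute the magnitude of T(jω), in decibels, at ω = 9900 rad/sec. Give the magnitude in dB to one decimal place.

-62.3 dB

|j9900 + 0.347| = √(9900² + 0.347²) = 9900
|j9900 + 616| = √(9900² + 616²) = 9919
|j9900 + 1.4| = √(9900² + 1.4²) = 9900
|j9900 + 255| = √(9900² + 255²) = 9903
|j9900 + 783| = √(9900² + 783²) = 9931
|T(j9900)| = 7.59 × 9900 × 9919 / (9900 × 9903 × 9931) = 0.0007655
20 log₁₀(0.0007655) = -62.32 dB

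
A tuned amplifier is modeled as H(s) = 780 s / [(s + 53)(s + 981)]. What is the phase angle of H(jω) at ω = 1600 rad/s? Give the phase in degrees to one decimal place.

∠(j1600) = 90.00°
∠(j1600 + 53) = arctan(1600/53) = 88.10°
∠(j1600 + 981) = arctan(1600/981) = 58.49°
∠H(j1600) = 90.00° − (88.10° + 58.49°) = -56.59°

-56.6°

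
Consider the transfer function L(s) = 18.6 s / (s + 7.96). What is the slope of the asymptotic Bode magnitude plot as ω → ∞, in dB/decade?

0 dB/decade

With 1 zero and 1 pole, the high-frequency asymptotic slope is 20 × (1 − 1) = 0 dB/decade.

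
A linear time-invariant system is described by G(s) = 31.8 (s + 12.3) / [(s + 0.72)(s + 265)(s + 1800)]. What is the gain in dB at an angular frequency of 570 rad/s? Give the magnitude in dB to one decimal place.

|j570 + 12.3| = √(570² + 12.3²) = 570.1
|j570 + 0.72| = √(570² + 0.72²) = 570
|j570 + 265| = √(570² + 265²) = 628.6
|j570 + 1800| = √(570² + 1800²) = 1888
|G(j570)| = 31.8 × 570.1 / (570 × 628.6 × 1888) = 2.68e-05
20 log₁₀(2.68e-05) = -91.44 dB

-91.4 dB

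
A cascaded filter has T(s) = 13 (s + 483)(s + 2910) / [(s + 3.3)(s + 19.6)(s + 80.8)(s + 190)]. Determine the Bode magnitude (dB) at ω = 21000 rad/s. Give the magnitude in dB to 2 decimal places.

|j21000 + 483| = √(21000² + 483²) = 2.101e+04
|j21000 + 2910| = √(21000² + 2910²) = 2.12e+04
|j21000 + 3.3| = √(21000² + 3.3²) = 2.1e+04
|j21000 + 19.6| = √(21000² + 19.6²) = 2.1e+04
|j21000 + 80.8| = √(21000² + 80.8²) = 2.1e+04
|j21000 + 190| = √(21000² + 190²) = 2.1e+04
|T(j21000)| = 13 × 2.101e+04 × 2.12e+04 / (2.1e+04 × 2.1e+04 × 2.1e+04 × 2.1e+04) = 2.9767e-08
20 log₁₀(2.9767e-08) = -150.525 dB

-150.53 dB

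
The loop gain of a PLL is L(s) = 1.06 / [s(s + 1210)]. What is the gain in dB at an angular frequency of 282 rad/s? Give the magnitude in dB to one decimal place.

-110.4 dB

|j282 + 1210| = √(282² + 1210²) = 1242
|j282| = 282
|L(j282)| = 1.06 / (1242 × 282) = 3.0254e-06
20 log₁₀(3.0254e-06) = -110.38 dB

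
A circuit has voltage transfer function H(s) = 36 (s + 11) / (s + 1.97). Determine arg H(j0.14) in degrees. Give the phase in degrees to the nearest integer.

∠(j0.14 + 11) = arctan(0.14/11) = 0.73°
∠(j0.14 + 1.97) = arctan(0.14/1.97) = 4.06°
∠H(j0.14) = 0.73° − 4.06° = -3.34°

-3°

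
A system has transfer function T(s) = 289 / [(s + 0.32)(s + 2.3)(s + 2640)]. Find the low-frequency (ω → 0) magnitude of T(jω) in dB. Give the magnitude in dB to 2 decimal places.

T(0) = 289 / (0.32 × 2.3 × 2640) = 0.14874
20 log₁₀(0.14874) = -16.552 dB

-16.55 dB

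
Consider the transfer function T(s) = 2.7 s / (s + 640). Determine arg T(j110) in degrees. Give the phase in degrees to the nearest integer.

80°

∠(j110) = 90.00°
∠(j110 + 640) = arctan(110/640) = 9.75°
∠T(j110) = 90.00° − 9.75° = 80.25°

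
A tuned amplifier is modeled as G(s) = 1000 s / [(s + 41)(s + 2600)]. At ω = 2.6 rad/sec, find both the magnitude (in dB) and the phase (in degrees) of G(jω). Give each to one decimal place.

|j2.6| = 2.6
|j2.6 + 41| = √(2.6² + 41²) = 41.08
|j2.6 + 2600| = √(2.6² + 2600²) = 2600
|G(j2.6)| = 1000 × 2.6 / (41.08 × 2600) = 0.024341
20 log₁₀(0.024341) = -32.27 dB
∠(j2.6) = 90.00°
∠(j2.6 + 41) = arctan(2.6/41) = 3.63°
∠(j2.6 + 2600) = arctan(2.6/2600) = 0.06°
∠G(j2.6) = 90.00° − (3.63° + 0.06°) = 86.31°

|G| = -32.3 dB, ∠G = 86.3 deg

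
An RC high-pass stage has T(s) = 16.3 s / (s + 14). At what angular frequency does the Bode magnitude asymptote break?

The single real pole at s = −14 gives a corner at ω = 14 rad/s.

14 rad/s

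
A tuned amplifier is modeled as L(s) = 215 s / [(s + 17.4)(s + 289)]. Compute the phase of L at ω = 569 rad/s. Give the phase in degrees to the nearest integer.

-61°

∠(j569) = 90.00°
∠(j569 + 17.4) = arctan(569/17.4) = 88.25°
∠(j569 + 289) = arctan(569/289) = 63.07°
∠L(j569) = 90.00° − (88.25° + 63.07°) = -61.32°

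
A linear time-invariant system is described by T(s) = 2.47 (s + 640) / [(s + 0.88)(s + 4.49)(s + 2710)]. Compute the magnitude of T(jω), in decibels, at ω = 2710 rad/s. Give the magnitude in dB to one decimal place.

-132.2 dB

|j2710 + 640| = √(2710² + 640²) = 2785
|j2710 + 0.88| = √(2710² + 0.88²) = 2710
|j2710 + 4.49| = √(2710² + 4.49²) = 2710
|j2710 + 2710| = √(2710² + 2710²) = 3833
|T(j2710)| = 2.47 × 2785 / (2710 × 2710 × 3833) = 2.4436e-07
20 log₁₀(2.4436e-07) = -132.24 dB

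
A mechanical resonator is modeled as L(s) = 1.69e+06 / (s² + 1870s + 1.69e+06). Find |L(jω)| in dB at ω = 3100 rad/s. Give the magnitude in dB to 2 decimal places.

-15.28 dB

|(j3100)² + 1870(j3100) + 1.69e+06| = |-7.92e+06 + j5.797e+06| = 9.815e+06
|L(j3100)| = 1.69e+06 / 9.815e+06 = 0.17219
20 log₁₀(0.17219) = -15.280 dB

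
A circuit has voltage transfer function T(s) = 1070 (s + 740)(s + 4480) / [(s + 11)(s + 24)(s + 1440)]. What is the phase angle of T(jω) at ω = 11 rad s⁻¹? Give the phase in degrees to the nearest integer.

-69°

∠(j11 + 740) = arctan(11/740) = 0.85°
∠(j11 + 4480) = arctan(11/4480) = 0.14°
∠(j11 + 11) = arctan(11/11) = 45.00°
∠(j11 + 24) = arctan(11/24) = 24.62°
∠(j11 + 1440) = arctan(11/1440) = 0.44°
∠T(j11) = 0.85° + 0.14° − (45.00° + 24.62° + 0.44°) = -69.07°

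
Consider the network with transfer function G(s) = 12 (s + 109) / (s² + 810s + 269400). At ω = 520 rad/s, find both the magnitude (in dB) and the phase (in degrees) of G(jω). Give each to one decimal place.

|G| = -36.4 dB, ∠G = -12.0 deg

|j520 + 109| = √(520² + 109²) = 531.3
|(j520)² + 810(j520) + 269400| = |-1000 + j4.212e+05| = 4.212e+05
|G(j520)| = 12 × 531.3 / 4.212e+05 = 0.015137
20 log₁₀(0.015137) = -36.40 dB
∠(j520 + 109) = arctan(520/109) = 78.16°
∠[(j520)² + 810(j520) + 269400] = ∠[-1000 + j4.212e+05] = 90.14°
∠G(j520) = 78.16° − 90.14° = -11.97°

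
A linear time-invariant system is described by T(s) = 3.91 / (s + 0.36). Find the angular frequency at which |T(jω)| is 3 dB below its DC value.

For a single-pole low-pass, the −3 dB point is at the pole: ω = 0.36 rad/sec.

0.36 rad/sec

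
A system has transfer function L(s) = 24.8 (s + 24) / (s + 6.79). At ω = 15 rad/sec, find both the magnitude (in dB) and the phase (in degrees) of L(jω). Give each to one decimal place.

|L| = 32.6 dB, ∠L = -33.6°

|j15 + 24| = √(15² + 24²) = 28.3
|j15 + 6.79| = √(15² + 6.79²) = 16.47
|L(j15)| = 24.8 × 28.3 / 16.47 = 42.628
20 log₁₀(42.628) = 32.59 dB
∠(j15 + 24) = arctan(15/24) = 32.01°
∠(j15 + 6.79) = arctan(15/6.79) = 65.65°
∠L(j15) = 32.01° − 65.65° = -33.64°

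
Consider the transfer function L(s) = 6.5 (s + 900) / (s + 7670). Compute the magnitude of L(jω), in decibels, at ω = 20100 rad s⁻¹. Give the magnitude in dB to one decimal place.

15.7 dB

|j20100 + 900| = √(20100² + 900²) = 2.012e+04
|j20100 + 7670| = √(20100² + 7670²) = 2.151e+04
|L(j20100)| = 6.5 × 2.012e+04 / 2.151e+04 = 6.079
20 log₁₀(6.079) = 15.68 dB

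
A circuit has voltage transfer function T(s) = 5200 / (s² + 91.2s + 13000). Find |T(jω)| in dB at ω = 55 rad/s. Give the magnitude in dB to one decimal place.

|(j55)² + 91.2(j55) + 13000| = |9975 + j5016| = 1.117e+04
|T(j55)| = 5200 / 1.117e+04 = 0.46573
20 log₁₀(0.46573) = -6.64 dB

-6.6 dB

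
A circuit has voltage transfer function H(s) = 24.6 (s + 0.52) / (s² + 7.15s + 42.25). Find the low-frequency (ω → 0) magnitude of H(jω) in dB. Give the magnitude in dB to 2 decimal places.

-10.38 dB

H(0) = 24.6 × 0.52 / 42.25 = 0.30277
20 log₁₀(0.30277) = -10.378 dB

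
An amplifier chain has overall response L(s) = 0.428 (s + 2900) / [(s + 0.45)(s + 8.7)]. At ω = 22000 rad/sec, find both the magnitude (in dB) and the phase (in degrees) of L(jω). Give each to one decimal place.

|j22000 + 2900| = √(22000² + 2900²) = 2.219e+04
|j22000 + 0.45| = √(22000² + 0.45²) = 2.2e+04
|j22000 + 8.7| = √(22000² + 8.7²) = 2.2e+04
|L(j22000)| = 0.428 × 2.219e+04 / (2.2e+04 × 2.2e+04) = 1.9623e-05
20 log₁₀(1.9623e-05) = -94.14 dB
∠(j22000 + 2900) = arctan(22000/2900) = 82.49°
∠(j22000 + 0.45) = arctan(22000/0.45) = 90.00°
∠(j22000 + 8.7) = arctan(22000/8.7) = 89.98°
∠L(j22000) = 82.49° − (90.00° + 89.98°) = -97.49°

|L| = -94.1 dB, ∠L = -97.5°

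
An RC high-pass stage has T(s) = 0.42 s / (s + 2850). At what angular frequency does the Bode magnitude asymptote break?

2850 rad s⁻¹

The single real pole at s = −2850 gives a corner at ω = 2850 rad s⁻¹.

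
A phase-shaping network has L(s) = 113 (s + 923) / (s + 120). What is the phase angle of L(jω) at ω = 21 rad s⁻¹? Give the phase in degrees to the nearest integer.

∠(j21 + 923) = arctan(21/923) = 1.30°
∠(j21 + 120) = arctan(21/120) = 9.93°
∠L(j21) = 1.30° − 9.93° = -8.62°

-9°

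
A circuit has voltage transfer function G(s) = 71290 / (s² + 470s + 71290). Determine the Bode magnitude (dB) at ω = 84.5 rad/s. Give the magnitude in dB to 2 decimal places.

-0.49 dB

|(j84.5)² + 470(j84.5) + 71290| = |64150 + j39715| = 7.545e+04
|G(j84.5)| = 71290 / 7.545e+04 = 0.94488
20 log₁₀(0.94488) = -0.492 dB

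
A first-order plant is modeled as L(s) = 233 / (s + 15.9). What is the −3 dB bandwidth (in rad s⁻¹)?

15.9 rad s⁻¹

For a single-pole low-pass, the −3 dB point is at the pole: ω = 15.9 rad s⁻¹.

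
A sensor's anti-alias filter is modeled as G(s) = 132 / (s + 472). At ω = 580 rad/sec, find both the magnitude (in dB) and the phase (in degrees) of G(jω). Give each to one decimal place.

|G| = -15.1 dB, ∠G = -50.9°

|j580 + 472| = √(580² + 472²) = 747.8
|G(j580)| = 132 / 747.8 = 0.17652
20 log₁₀(0.17652) = -15.06 dB
∠(j580 + 472) = arctan(580/472) = 50.86°
∠G(j580) = −50.86° = -50.86°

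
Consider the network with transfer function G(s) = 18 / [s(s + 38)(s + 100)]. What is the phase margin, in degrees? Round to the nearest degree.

Gain crossover: |G(jω)| = 1 at ω ≈ 0.00474 rad/s.
∠G(j0.00474) = −90° − arctan(0.00474/38) − arctan(0.00474/100) ≈ -90.01°
PM = 180° + (-90.01°) = 89.99°

90 deg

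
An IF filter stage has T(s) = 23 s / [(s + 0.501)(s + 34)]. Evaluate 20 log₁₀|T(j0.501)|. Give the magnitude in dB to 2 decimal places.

-6.41 dB

|j0.501| = 0.501
|j0.501 + 0.501| = √(0.501² + 0.501²) = 0.7085
|j0.501 + 34| = √(0.501² + 34²) = 34
|T(j0.501)| = 23 × 0.501 / (0.7085 × 34) = 0.47829
20 log₁₀(0.47829) = -6.406 dB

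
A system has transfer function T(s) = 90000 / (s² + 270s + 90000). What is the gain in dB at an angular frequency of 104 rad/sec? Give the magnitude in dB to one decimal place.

0.6 dB

|(j104)² + 270(j104) + 90000| = |79184 + j28080| = 8.402e+04
|T(j104)| = 90000 / 8.402e+04 = 1.0712
20 log₁₀(1.0712) = 0.60 dB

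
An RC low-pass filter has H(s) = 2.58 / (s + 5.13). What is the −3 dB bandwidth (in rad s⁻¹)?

For a single-pole low-pass, the −3 dB point is at the pole: ω = 5.13 rad s⁻¹.

5.13 rad s⁻¹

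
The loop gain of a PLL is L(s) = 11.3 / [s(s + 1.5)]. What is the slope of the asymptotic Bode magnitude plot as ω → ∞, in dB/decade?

With 0 zeros and 2 poles, the high-frequency asymptotic slope is 20 × (0 − 2) = -40 dB/decade.

-40 dB/decade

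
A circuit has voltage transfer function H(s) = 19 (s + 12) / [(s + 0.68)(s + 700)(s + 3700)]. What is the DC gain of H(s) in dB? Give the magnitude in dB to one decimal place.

H(0) = 19 × 12 / (0.68 × 700 × 3700) = 0.00012946
20 log₁₀(0.00012946) = -77.76 dB

-77.8 dB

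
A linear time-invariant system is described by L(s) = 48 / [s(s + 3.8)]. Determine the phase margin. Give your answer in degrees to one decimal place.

Gain crossover: |L(jω)| = 1 at ω ≈ 6.43 rad s⁻¹.
∠L(j6.43) = −90° − arctan(6.43/3.8) ≈ -149.41°
PM = 180° + (-149.41°) = 30.59°

30.6°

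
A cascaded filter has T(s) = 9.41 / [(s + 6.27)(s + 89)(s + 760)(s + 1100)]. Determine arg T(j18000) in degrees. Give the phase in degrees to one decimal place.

-353.8 deg

∠(j18000 + 6.27) = arctan(18000/6.27) = 89.98°
∠(j18000 + 89) = arctan(18000/89) = 89.72°
∠(j18000 + 760) = arctan(18000/760) = 87.58°
∠(j18000 + 1100) = arctan(18000/1100) = 86.50°
∠T(j18000) = − (89.98° + 89.72° + 87.58° + 86.50°) = -353.78°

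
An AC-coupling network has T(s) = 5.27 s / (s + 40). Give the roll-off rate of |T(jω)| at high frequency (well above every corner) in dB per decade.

With 1 zero and 1 pole, the high-frequency asymptotic slope is 20 × (1 − 1) = 0 dB/decade.

0 dB/decade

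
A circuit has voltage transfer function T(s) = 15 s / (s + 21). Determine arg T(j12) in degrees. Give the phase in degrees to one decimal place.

60.3 deg

∠(j12) = 90.00°
∠(j12 + 21) = arctan(12/21) = 29.74°
∠T(j12) = 90.00° − 29.74° = 60.26°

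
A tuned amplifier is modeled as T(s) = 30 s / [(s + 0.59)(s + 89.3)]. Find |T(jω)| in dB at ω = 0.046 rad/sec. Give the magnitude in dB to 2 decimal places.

|j0.046| = 0.046
|j0.046 + 0.59| = √(0.046² + 0.59²) = 0.5918
|j0.046 + 89.3| = √(0.046² + 89.3²) = 89.3
|T(j0.046)| = 30 × 0.046 / (0.5918 × 89.3) = 0.026113
20 log₁₀(0.026113) = -31.663 dB

-31.66 dB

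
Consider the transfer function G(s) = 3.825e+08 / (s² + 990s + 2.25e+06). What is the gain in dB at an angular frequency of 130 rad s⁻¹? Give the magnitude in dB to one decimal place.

44.7 dB

|(j130)² + 990(j130) + 2.25e+06| = |2.2331e+06 + j1.287e+05| = 2.237e+06
|G(j130)| = 3.825e+08 / 2.237e+06 = 171
20 log₁₀(171) = 44.66 dB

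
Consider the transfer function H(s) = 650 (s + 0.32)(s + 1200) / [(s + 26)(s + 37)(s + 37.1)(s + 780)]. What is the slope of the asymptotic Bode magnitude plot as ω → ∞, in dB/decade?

With 2 zeros and 4 poles, the high-frequency asymptotic slope is 20 × (2 − 4) = -40 dB/decade.

-40 dB/decade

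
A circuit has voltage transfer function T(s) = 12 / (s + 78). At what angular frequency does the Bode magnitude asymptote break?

78 rad s⁻¹

The single real pole at s = −78 gives a corner at ω = 78 rad s⁻¹.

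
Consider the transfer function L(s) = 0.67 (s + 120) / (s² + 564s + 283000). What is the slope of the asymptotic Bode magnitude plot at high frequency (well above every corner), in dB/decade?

With 1 zero and 2 poles, the high-frequency asymptotic slope is 20 × (1 − 2) = -20 dB/decade.

-20 dB/decade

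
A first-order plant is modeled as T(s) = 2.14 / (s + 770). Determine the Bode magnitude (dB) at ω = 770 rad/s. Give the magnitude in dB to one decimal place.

-54.1 dB

|j770 + 770| = √(770² + 770²) = 1089
|T(j770)| = 2.14 / 1089 = 0.0019652
20 log₁₀(0.0019652) = -54.13 dB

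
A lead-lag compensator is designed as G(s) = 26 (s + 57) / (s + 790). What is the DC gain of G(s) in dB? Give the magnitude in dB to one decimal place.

G(0) = 26 × 57 / 790 = 1.8759
20 log₁₀(1.8759) = 5.46 dB

5.5 dB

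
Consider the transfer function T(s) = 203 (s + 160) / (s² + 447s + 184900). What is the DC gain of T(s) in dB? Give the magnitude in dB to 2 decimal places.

-15.11 dB

T(0) = 203 × 160 / 184900 = 0.17566
20 log₁₀(0.17566) = -15.106 dB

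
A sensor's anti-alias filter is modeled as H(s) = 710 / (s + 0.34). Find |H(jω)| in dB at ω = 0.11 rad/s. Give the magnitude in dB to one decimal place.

66.0 dB

|j0.11 + 0.34| = √(0.11² + 0.34²) = 0.3574
|H(j0.11)| = 710 / 0.3574 = 1986.8
20 log₁₀(1986.8) = 65.96 dB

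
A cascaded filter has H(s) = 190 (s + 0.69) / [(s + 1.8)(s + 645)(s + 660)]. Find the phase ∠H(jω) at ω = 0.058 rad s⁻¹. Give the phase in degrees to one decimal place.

∠(j0.058 + 0.69) = arctan(0.058/0.69) = 4.80°
∠(j0.058 + 1.8) = arctan(0.058/1.8) = 1.85°
∠(j0.058 + 645) = arctan(0.058/645) = 0.01°
∠(j0.058 + 660) = arctan(0.058/660) = 0.01°
∠H(j0.058) = 4.80° − (1.85° + 0.01° + 0.01°) = 2.95°

2.9°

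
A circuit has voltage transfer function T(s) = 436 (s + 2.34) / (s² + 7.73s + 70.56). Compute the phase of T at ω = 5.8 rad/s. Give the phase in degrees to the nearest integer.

∠(j5.8 + 2.34) = arctan(5.8/2.34) = 68.03°
∠[(j5.8)² + 7.73(j5.8) + 70.56] = ∠[36.92 + j44.834] = 50.53°
∠T(j5.8) = 68.03° − 50.53° = 17.50°

17°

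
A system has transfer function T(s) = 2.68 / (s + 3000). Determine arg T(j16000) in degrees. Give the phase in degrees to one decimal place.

∠(j16000 + 3000) = arctan(16000/3000) = 79.38°
∠T(j16000) = −79.38° = -79.38°

-79.4°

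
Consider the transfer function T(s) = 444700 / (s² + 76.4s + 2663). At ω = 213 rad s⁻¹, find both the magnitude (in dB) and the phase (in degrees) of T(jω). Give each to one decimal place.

|(j213)² + 76.4(j213) + 2663| = |-42706 + j16273| = 4.57e+04
|T(j213)| = 444700 / 4.57e+04 = 9.7306
20 log₁₀(9.7306) = 19.76 dB
∠[(j213)² + 76.4(j213) + 2663] = ∠[-42706 + j16273] = 159.14°
∠T(j213) = −159.14° = -159.14°

|T| = 19.8 dB, ∠T = -159.1°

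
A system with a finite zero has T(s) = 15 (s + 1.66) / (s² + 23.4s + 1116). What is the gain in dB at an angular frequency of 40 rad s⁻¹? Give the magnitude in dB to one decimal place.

|j40 + 1.66| = √(40² + 1.66²) = 40.03
|(j40)² + 23.4(j40) + 1116| = |-484 + j936| = 1054
|T(j40)| = 15 × 40.03 / 1054 = 0.56989
20 log₁₀(0.56989) = -4.88 dB

-4.9 dB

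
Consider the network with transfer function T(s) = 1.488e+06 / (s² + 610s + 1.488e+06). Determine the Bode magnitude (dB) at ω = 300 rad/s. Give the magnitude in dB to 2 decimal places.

0.47 dB

|(j300)² + 610(j300) + 1.488e+06| = |1.398e+06 + j1.83e+05| = 1.41e+06
|T(j300)| = 1.488e+06 / 1.41e+06 = 1.0554
20 log₁₀(1.0554) = 0.468 dB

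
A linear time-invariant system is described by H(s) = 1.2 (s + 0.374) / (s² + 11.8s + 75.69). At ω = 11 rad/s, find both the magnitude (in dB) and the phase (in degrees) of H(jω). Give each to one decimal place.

|H| = -20.3 dB, ∠H = -21.2°

|j11 + 0.374| = √(11² + 0.374²) = 11.01
|(j11)² + 11.8(j11) + 75.69| = |-45.31 + j129.8| = 137.5
|H(j11)| = 1.2 × 11.01 / 137.5 = 0.096069
20 log₁₀(0.096069) = -20.35 dB
∠(j11 + 0.374) = arctan(11/0.374) = 88.05°
∠[(j11)² + 11.8(j11) + 75.69] = ∠[-45.31 + j129.8] = 109.24°
∠H(j11) = 88.05° − 109.24° = -21.19°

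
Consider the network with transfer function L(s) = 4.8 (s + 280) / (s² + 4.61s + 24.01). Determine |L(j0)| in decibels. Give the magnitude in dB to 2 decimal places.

L(0) = 4.8 × 280 / 24.01 = 55.977
20 log₁₀(55.977) = 34.960 dB

34.96 dB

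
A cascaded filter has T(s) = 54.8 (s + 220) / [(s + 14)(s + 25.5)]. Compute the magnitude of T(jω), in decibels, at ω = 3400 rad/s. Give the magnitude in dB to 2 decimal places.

-35.84 dB

|j3400 + 220| = √(3400² + 220²) = 3407
|j3400 + 14| = √(3400² + 14²) = 3400
|j3400 + 25.5| = √(3400² + 25.5²) = 3400
|T(j3400)| = 54.8 × 3407 / (3400 × 3400) = 0.016151
20 log₁₀(0.016151) = -35.836 dB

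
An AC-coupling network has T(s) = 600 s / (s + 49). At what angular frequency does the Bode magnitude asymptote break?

The single real pole at s = −49 gives a corner at ω = 49 rad/s.

49 rad/s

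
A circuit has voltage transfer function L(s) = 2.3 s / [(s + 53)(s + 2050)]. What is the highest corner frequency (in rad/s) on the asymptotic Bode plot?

2050 rad/s

Break frequencies occur at each pole and zero magnitude: 53 rad/s, 2050 rad/s.
The highest is 2050 rad/s.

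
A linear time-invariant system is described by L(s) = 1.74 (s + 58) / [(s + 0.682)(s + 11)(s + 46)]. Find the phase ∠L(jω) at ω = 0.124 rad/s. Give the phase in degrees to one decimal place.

∠(j0.124 + 58) = arctan(0.124/58) = 0.12°
∠(j0.124 + 0.682) = arctan(0.124/0.682) = 10.30°
∠(j0.124 + 11) = arctan(0.124/11) = 0.65°
∠(j0.124 + 46) = arctan(0.124/46) = 0.15°
∠L(j0.124) = 0.12° − (10.30° + 0.65° + 0.15°) = -10.98°

-11.0 deg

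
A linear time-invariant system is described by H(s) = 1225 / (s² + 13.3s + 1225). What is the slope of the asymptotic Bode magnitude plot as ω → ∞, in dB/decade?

-40 dB/decade

With 0 zeros and 2 poles, the high-frequency asymptotic slope is 20 × (0 − 2) = -40 dB/decade.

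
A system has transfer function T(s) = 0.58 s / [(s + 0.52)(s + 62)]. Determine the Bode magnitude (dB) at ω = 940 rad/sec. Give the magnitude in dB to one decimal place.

|j940| = 940
|j940 + 0.52| = √(940² + 0.52²) = 940
|j940 + 62| = √(940² + 62²) = 942
|T(j940)| = 0.58 × 940 / (940 × 942) = 0.00061568
20 log₁₀(0.00061568) = -64.21 dB

-64.2 dB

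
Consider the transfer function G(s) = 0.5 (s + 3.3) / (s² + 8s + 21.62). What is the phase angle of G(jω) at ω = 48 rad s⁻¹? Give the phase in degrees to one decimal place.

-84.4 deg

∠(j48 + 3.3) = arctan(48/3.3) = 86.07°
∠[(j48)² + 8(j48) + 21.62] = ∠[-2282.4 + j384] = 170.45°
∠G(j48) = 86.07° − 170.45° = -84.38°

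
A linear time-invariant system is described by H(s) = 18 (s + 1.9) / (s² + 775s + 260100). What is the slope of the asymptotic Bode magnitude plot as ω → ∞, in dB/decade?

With 1 zero and 2 poles, the high-frequency asymptotic slope is 20 × (1 − 2) = -20 dB/decade.

-20 dB/decade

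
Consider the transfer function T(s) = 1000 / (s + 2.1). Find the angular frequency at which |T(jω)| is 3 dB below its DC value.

For a single-pole low-pass, the −3 dB point is at the pole: ω = 2.1 rad/sec.

2.1 rad/sec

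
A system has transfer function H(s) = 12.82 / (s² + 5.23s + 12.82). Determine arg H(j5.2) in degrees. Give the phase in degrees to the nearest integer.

-118 deg

∠[(j5.2)² + 5.23(j5.2) + 12.82] = ∠[-14.22 + j27.196] = 117.60°
∠H(j5.2) = −117.60° = -117.60°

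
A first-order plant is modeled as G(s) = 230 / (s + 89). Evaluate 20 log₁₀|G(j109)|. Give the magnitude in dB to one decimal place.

|j109 + 89| = √(109² + 89²) = 140.7
|G(j109)| = 230 / 140.7 = 1.6345
20 log₁₀(1.6345) = 4.27 dB

4.3 dB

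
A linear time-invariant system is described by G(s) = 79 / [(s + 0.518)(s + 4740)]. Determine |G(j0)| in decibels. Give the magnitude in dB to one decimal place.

G(0) = 79 / (0.518 × 4740) = 0.032175
20 log₁₀(0.032175) = -29.85 dB

-29.8 dB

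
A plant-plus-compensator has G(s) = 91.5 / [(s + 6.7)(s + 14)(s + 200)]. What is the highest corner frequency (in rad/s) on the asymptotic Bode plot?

Break frequencies occur at each pole and zero magnitude: 6.7 rad/s, 14 rad/s, 200 rad/s.
The highest is 200 rad/s.

200 rad/s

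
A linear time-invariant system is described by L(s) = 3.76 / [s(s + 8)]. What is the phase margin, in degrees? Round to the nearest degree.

87°

Gain crossover: |L(jω)| = 1 at ω ≈ 0.469 rad/s.
∠L(j0.469) = −90° − arctan(0.469/8) ≈ -93.36°
PM = 180° + (-93.36°) = 86.64°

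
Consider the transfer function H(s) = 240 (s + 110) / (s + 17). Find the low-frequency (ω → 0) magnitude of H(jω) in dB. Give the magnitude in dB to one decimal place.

63.8 dB

H(0) = 240 × 110 / 17 = 1552.9
20 log₁₀(1552.9) = 63.82 dB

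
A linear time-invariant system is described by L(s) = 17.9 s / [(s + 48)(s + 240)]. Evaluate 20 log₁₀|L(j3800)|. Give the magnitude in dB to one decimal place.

-46.6 dB

|j3800| = 3800
|j3800 + 48| = √(3800² + 48²) = 3800
|j3800 + 240| = √(3800² + 240²) = 3808
|L(j3800)| = 17.9 × 3800 / (3800 × 3808) = 0.0047008
20 log₁₀(0.0047008) = -46.56 dB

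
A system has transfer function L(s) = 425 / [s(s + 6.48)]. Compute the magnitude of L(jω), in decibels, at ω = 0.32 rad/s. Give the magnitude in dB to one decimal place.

46.2 dB

|j0.32 + 6.48| = √(0.32² + 6.48²) = 6.488
|j0.32| = 0.32
|L(j0.32)| = 425 / (6.488 × 0.32) = 204.71
20 log₁₀(204.71) = 46.22 dB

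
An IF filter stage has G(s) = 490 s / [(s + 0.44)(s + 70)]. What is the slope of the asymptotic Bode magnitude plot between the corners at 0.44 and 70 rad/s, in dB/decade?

0 dB/decade

In this band the factors already past their corner are: 1 differentiator zero, pole at 0.44; net slope = 0 dB/decade.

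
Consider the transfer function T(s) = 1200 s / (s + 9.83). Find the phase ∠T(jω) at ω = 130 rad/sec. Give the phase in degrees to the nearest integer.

4°

∠(j130) = 90.00°
∠(j130 + 9.83) = arctan(130/9.83) = 85.68°
∠T(j130) = 90.00° − 85.68° = 4.32°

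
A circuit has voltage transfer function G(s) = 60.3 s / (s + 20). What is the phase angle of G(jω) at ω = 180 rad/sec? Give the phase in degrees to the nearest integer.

6°

∠(j180) = 90.00°
∠(j180 + 20) = arctan(180/20) = 83.66°
∠G(j180) = 90.00° − 83.66° = 6.34°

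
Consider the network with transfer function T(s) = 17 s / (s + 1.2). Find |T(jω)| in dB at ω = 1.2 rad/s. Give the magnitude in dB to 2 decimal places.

|j1.2| = 1.2
|j1.2 + 1.2| = √(1.2² + 1.2²) = 1.697
|T(j1.2)| = 17 × 1.2 / 1.697 = 12.021
20 log₁₀(12.021) = 21.599 dB

21.60 dB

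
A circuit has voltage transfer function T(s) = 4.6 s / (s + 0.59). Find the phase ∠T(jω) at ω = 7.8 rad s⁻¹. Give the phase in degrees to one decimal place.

4.3°

∠(j7.8) = 90.00°
∠(j7.8 + 0.59) = arctan(7.8/0.59) = 85.67°
∠T(j7.8) = 90.00° − 85.67° = 4.33°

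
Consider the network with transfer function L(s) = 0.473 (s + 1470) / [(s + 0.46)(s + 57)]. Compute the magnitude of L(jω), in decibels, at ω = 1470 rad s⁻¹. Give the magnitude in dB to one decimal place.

|j1470 + 1470| = √(1470² + 1470²) = 2079
|j1470 + 0.46| = √(1470² + 0.46²) = 1470
|j1470 + 57| = √(1470² + 57²) = 1471
|L(j1470)| = 0.473 × 2079 / (1470 × 1471) = 0.00045471
20 log₁₀(0.00045471) = -66.85 dB

-66.8 dB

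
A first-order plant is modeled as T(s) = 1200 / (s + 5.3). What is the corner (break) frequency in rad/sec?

5.3 rad/sec

The single real pole at s = −5.3 gives a corner at ω = 5.3 rad/sec.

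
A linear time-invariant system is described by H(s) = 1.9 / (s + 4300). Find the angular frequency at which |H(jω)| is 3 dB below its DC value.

4300 rad/s

For a single-pole low-pass, the −3 dB point is at the pole: ω = 4300 rad/s.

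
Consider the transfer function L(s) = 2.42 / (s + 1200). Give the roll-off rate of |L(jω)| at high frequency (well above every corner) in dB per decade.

With 0 zeros and 1 pole, the high-frequency asymptotic slope is 20 × (0 − 1) = -20 dB/decade.

-20 dB/decade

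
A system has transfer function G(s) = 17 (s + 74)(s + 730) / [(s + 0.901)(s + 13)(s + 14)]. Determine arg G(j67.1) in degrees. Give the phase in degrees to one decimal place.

∠(j67.1 + 74) = arctan(67.1/74) = 42.20°
∠(j67.1 + 730) = arctan(67.1/730) = 5.25°
∠(j67.1 + 0.901) = arctan(67.1/0.901) = 89.23°
∠(j67.1 + 13) = arctan(67.1/13) = 79.04°
∠(j67.1 + 14) = arctan(67.1/14) = 78.21°
∠G(j67.1) = 42.20° + 5.25° − (89.23° + 79.04° + 78.21°) = -199.03°

-199.0°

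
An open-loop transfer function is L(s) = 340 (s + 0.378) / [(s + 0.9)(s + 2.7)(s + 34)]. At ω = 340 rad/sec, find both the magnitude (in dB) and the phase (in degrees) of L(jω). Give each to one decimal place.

|L| = -50.7 dB, ∠L = -173.7°

|j340 + 0.378| = √(340² + 0.378²) = 340
|j340 + 0.9| = √(340² + 0.9²) = 340
|j340 + 2.7| = √(340² + 2.7²) = 340
|j340 + 34| = √(340² + 34²) = 341.7
|L(j340)| = 340 × 340 / (340 × 340 × 341.7) = 0.0029265
20 log₁₀(0.0029265) = -50.67 dB
∠(j340 + 0.378) = arctan(340/0.378) = 89.94°
∠(j340 + 0.9) = arctan(340/0.9) = 89.85°
∠(j340 + 2.7) = arctan(340/2.7) = 89.55°
∠(j340 + 34) = arctan(340/34) = 84.29°
∠L(j340) = 89.94° − (89.85° + 89.55° + 84.29°) = -173.75°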